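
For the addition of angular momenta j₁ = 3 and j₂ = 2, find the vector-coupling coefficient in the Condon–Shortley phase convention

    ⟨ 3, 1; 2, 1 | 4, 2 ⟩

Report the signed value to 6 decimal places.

j₁+j₂−J=1  J+j₁−j₂=5  J−j₁+j₂=3  j₁+j₂+J+1=10
(j₁±m₁, j₂±m₂, J±M) = (4,2,3,1,6,2)
P² = 5184/7
sum k=0..1:
  [0] +1/72 = 1/72
  [1] −1/48 = -1/48
S = -1/144
C² = P²·S² = 1/28 ; C = -0.188982

-0.188982  (= −√(1/28))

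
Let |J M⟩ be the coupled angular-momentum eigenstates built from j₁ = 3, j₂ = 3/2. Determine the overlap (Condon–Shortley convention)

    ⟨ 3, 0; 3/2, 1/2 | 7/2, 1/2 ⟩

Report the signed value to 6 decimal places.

triangle: 1!·5!·2!/9! = 240/362880
(j±m)!: 3!·3!·2!·1!·4!·3! = 10368
prefactor² = (2J+1)·Δ·N² = 384/7
  k=0: +1/(0!·1!·3!·2!·2!·0!) = 1/24
  k=1: −1/(1!·0!·2!·1!·3!·1!) = -1/12
Σ = -1/24  ⇒  CG² = 384/7·(-1/24)² = 2/21
CG = −√(2/21) = -0.308607

-0.308607  (= −√(2/21))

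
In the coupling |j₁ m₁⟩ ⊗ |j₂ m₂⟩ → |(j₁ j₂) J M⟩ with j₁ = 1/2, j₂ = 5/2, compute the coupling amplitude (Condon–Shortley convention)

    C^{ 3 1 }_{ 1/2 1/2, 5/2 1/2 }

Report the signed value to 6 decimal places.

+√(2/3) ≈ +0.816497

triangle: 0!*1!*5!/7! = 120/5040
(j±m)!: 1!*0!*3!*2!*4!*2! = 576
prefactor² = (2J+1)*Δ*N² = 96
  k=0: +1/(0!*0!*0!*3!*1!*2!) = 1/12
Σ = 1/12  ⇒  CG² = 96*1/12² = 2/3
CG = +√(2/3) = +0.816497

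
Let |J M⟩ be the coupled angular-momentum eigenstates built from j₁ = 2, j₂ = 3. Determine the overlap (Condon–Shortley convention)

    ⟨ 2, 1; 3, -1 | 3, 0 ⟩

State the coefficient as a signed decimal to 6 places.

triangle: 2!*2!*4!/9! = 96/362880
(j±m)!: 3!*1!*2!*4!*3!*3! = 10368
prefactor² = (2J+1)*Δ*N² = 96/5
  k=0: +1/(0!*2!*1!*2!*1!*2!) = 1/8
  k=1: −1/(1!*1!*0!*1!*2!*3!) = -1/12
Σ = 1/24  ⇒  CG² = 96/5*1/24² = 1/30
CG = +√(1/30) = +0.182574

+0.182574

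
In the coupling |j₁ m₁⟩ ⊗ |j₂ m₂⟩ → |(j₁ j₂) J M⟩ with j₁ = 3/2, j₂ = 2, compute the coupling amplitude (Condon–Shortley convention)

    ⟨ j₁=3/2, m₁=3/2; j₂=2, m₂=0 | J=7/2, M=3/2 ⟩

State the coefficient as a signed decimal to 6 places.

+0.534522

triangle: 0!·3!·4!/8! = 144/40320
(j±m)!: 3!·0!·2!·2!·5!·2! = 5760
prefactor² = (2J+1)·Δ·N² = 1152/7
  k=0: +1/(0!·0!·0!·2!·3!·2!) = 1/24
Σ = 1/24  ⇒  CG² = 1152/7·1/24² = 2/7
CG = +√(2/7) = +0.534522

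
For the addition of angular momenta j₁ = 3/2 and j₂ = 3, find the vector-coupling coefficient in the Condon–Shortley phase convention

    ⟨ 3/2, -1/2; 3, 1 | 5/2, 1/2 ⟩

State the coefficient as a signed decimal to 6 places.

j₁+j₂−J=2  J+j₁−j₂=1  J−j₁+j₂=4  j₁+j₂+J+1=8
(j₁±m₁, j₂±m₂, J±M) = (1,2,4,2,3,2)
P² = 288/35
sum k=1..2:
  [1] −1/6 = -1/6
  [2] +1/8 = 1/8
S = -1/24
C² = P²·S² = 1/70 ; C = -0.119523

−√(1/70) = -0.119523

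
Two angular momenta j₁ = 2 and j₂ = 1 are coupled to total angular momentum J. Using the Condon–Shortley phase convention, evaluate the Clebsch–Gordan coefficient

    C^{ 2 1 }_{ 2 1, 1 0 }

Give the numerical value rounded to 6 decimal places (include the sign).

j₁+j₂−J=1  J+j₁−j₂=3  J−j₁+j₂=1  j₁+j₂+J+1=6
(j₁±m₁, j₂±m₂, J±M) = (3,1,1,1,3,1)
P² = 3/2
sum k=0..1:
  [0] +1/2 = 1/2
  [1] −1/6 = -1/6
S = 1/3
C² = P²·S² = 1/6 ; C = +0.408248

+√(1/6) = +0.408248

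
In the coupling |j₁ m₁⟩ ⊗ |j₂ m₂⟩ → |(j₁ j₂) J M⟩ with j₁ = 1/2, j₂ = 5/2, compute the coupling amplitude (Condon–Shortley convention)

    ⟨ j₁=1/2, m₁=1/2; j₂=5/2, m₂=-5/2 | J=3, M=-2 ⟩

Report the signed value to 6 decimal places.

+0.408248

triangle: 0!*1!*5!/7! = 120/5040
(j±m)!: 1!*0!*0!*5!*1!*5! = 14400
prefactor² = (2J+1)*Δ*N² = 2400
  k=0: +1/(0!*0!*0!*0!*1!*5!) = 1/120
Σ = 1/120  ⇒  CG² = 2400*1/120² = 1/6
CG = +√(1/6) = +0.408248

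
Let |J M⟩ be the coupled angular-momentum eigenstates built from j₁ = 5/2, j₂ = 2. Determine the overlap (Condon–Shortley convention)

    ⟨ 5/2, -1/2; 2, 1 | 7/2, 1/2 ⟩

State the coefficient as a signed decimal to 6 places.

-0.557773  (= −√(14/45))

triangle: 1!*4!*3!/9! = 144/362880
(j±m)!: 2!*3!*3!*1!*4!*3! = 10368
prefactor² = (2J+1)*Δ*N² = 1152/35
  k=0: +1/(0!*1!*3!*3!*1!*0!) = 1/36
  k=1: −1/(1!*0!*2!*2!*2!*1!) = -1/8
Σ = -7/72  ⇒  CG² = 1152/35*(-7/72)² = 14/45
CG = −√(14/45) = -0.557773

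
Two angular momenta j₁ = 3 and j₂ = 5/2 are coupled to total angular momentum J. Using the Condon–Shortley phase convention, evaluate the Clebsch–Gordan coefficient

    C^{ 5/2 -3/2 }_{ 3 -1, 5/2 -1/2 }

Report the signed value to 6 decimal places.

+√(1/35) = +0.169031

triangle: 3!·3!·2!/9! = 72/362880
(j±m)!: 2!·4!·2!·3!·1!·4! = 13824
prefactor² = (2J+1)·Δ·N² = 576/35
  k=1: −1/(1!·2!·3!·1!·0!·1!) = -1/12
  k=2: +1/(2!·1!·2!·0!·1!·2!) = 1/8
Σ = 1/24  ⇒  CG² = 576/35·1/24² = 1/35
CG = +√(1/35) = +0.169031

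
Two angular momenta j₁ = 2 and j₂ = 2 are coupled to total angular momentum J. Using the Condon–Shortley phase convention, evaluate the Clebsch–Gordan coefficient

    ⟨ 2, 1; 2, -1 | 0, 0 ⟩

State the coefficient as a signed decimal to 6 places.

−√(1/5) = -0.447214

triangle: 4!×0!×0!/5! = 24/120
(j±m)!: 3!×1!×1!×3!×0!×0! = 36
prefactor² = (2J+1)×Δ×N² = 36/5
  k=1: −1/(1!×3!×0!×0!×0!×0!) = -1/6
Σ = -1/6  ⇒  CG² = 36/5×(-1/6)² = 1/5
CG = −√(1/5) = -0.447214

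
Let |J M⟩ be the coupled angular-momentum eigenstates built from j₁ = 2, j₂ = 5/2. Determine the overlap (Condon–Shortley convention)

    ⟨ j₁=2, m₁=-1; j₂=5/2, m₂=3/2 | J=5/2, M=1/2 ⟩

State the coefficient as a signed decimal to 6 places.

+√(6/35) ≈ +0.414039

triangle: 2!*2!*3!/8! = 24/40320
(j±m)!: 1!*3!*4!*1!*3!*2! = 1728
prefactor² = (2J+1)*Δ*N² = 216/35
  k=1: −1/(1!*1!*2!*3!*0!*0!) = -1/12
  k=2: +1/(2!*0!*1!*2!*1!*1!) = 1/4
Σ = 1/6  ⇒  CG² = 216/35*1/6² = 6/35
CG = +√(6/35) = +0.414039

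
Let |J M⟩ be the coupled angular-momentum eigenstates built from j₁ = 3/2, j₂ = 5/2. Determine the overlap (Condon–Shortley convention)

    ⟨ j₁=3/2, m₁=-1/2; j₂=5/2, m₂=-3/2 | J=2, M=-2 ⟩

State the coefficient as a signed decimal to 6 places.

-0.617213

√[5·2!1!3!/7! · 1!2!1!4!0!4!] = √(96/7)
  +(−1)^1/∏(1,1,1,0,0,3)! = -1/6  (running -1/6)
⟨..|..⟩ = √(96/7)·(-1/6) = -0.617213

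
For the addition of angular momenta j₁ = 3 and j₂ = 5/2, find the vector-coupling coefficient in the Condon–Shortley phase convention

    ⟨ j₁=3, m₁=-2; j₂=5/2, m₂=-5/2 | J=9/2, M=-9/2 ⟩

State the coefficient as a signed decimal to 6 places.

j₁+j₂−J=1  J+j₁−j₂=5  J−j₁+j₂=4  j₁+j₂+J+1=11
(j₁±m₁, j₂±m₂, J±M) = (1,5,0,5,0,9)
P² = 41472000/11
sum k=0..0:
  [0] +1/2880 = 1/2880
S = 1/2880
C² = P²·S² = 5/11 ; C = +0.674200

+√(5/11) = +0.674200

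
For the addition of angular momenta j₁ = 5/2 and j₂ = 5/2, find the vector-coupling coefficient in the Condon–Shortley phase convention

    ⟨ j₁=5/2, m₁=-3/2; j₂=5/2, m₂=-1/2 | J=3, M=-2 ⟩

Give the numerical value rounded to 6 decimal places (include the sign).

triangle: 2!·3!·3!/9! = 72/362880
(j±m)!: 1!·4!·2!·3!·1!·5! = 34560
prefactor² = (2J+1)·Δ·N² = 48
  k=1: −1/(1!·1!·3!·1!·0!·2!) = -1/12
  k=2: +1/(2!·0!·2!·0!·1!·3!) = 1/24
Σ = -1/24  ⇒  CG² = 48·(-1/24)² = 1/12
CG = −√(1/12) = -0.288675

-0.288675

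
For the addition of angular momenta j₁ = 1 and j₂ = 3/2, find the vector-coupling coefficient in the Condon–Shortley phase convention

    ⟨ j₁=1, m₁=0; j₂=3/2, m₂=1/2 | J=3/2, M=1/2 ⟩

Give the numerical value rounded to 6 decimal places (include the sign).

triangle: 1!·1!·2!/5! = 2/120
(j±m)!: 1!·1!·2!·1!·2!·1! = 4
prefactor² = (2J+1)·Δ·N² = 4/15
  k=0: +1/(0!·1!·1!·2!·0!·0!) = 1/2
  k=1: −1/(1!·0!·0!·1!·1!·1!) = -1
Σ = -1/2  ⇒  CG² = 4/15·(-1/2)² = 1/15
CG = −√(1/15) = -0.258199

−√(1/15) ≈ -0.258199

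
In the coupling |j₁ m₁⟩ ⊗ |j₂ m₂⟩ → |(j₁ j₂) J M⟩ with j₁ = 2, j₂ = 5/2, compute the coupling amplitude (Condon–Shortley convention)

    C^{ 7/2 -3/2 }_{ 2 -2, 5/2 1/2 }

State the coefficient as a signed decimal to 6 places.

-0.617213

triangle: 1!*3!*4!/9! = 144/362880
(j±m)!: 0!*4!*3!*2!*2!*5! = 69120
prefactor² = (2J+1)*Δ*N² = 1536/7
  k=1: −1/(1!*0!*3!*2!*0!*2!) = -1/24
Σ = -1/24  ⇒  CG² = 1536/7*(-1/24)² = 8/21
CG = −√(8/21) = -0.617213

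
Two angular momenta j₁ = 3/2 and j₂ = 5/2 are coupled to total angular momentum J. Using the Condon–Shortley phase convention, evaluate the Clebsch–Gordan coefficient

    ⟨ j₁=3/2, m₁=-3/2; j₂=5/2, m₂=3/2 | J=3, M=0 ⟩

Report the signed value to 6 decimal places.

−√(3/10) ≈ -0.547723

j₁+j₂−J=1  J+j₁−j₂=2  J−j₁+j₂=4  j₁+j₂+J+1=8
(j₁±m₁, j₂±m₂, J±M) = (0,3,4,1,3,3)
P² = 216/5
sum k=1..1:
  [1] −1/12 = -1/12
S = -1/12
C² = P²·S² = 3/10 ; C = -0.547723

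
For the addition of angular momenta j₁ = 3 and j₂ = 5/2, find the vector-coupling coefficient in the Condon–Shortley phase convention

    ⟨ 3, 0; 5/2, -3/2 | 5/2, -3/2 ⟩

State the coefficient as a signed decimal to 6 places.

−√(7/30) = -0.483046

j₁+j₂−J=3  J+j₁−j₂=3  J−j₁+j₂=2  j₁+j₂+J+1=9
(j₁±m₁, j₂±m₂, J±M) = (3,3,1,4,1,4)
P² = 864/35
sum k=0..1:
  [0] +1/36 = 1/36
  [1] −1/8 = -1/8
S = -7/72
C² = P²·S² = 7/30 ; C = -0.483046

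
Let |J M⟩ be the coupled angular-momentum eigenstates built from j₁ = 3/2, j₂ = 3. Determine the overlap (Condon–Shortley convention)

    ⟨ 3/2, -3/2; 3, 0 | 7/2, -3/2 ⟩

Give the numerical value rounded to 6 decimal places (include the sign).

−√(10/21) = -0.690066

√[8·1!2!5!/9! · 0!3!3!3!2!5!] = √(1920/7)
  +(−1)^1/∏(1,0,2,2,0,3)! = -1/24  (running -1/24)
⟨..|..⟩ = √(1920/7)·(-1/24) = -0.690066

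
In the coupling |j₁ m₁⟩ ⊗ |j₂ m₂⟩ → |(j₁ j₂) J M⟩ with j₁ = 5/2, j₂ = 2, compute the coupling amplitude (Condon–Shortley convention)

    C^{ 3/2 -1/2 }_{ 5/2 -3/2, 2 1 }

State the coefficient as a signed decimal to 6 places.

triangle: 3!·2!·1!/7! = 12/5040
(j±m)!: 1!·4!·3!·1!·1!·2! = 288
prefactor² = (2J+1)·Δ·N² = 96/35
  k=2: +1/(2!·1!·2!·1!·0!·0!) = 1/4
  k=3: −1/(3!·0!·1!·0!·1!·1!) = -1/6
Σ = 1/12  ⇒  CG² = 96/35·1/12² = 2/105
CG = +√(2/105) = +0.138013

+0.138013  (= +√(2/105))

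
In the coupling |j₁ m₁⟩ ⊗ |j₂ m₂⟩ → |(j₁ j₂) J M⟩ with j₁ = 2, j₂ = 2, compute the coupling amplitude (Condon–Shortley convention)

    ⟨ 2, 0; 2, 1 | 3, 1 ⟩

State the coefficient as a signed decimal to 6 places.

j₁+j₂−J=1  J+j₁−j₂=3  J−j₁+j₂=3  j₁+j₂+J+1=8
(j₁±m₁, j₂±m₂, J±M) = (2,2,3,1,4,2)
P² = 36/5
sum k=0..1:
  [0] +1/12 = 1/12
  [1] −1/4 = -1/4
S = -1/6
C² = P²·S² = 1/5 ; C = -0.447214

-0.447214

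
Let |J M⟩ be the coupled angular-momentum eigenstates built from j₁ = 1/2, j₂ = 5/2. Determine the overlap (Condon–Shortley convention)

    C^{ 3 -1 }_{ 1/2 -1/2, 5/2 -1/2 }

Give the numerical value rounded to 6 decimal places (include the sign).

triangle: 0!*1!*5!/7! = 120/5040
(j±m)!: 0!*1!*2!*3!*2!*4! = 576
prefactor² = (2J+1)*Δ*N² = 96
  k=0: +1/(0!*0!*1!*2!*0!*3!) = 1/12
Σ = 1/12  ⇒  CG² = 96*1/12² = 2/3
CG = +√(2/3) = +0.816497

+√(2/3) = +0.816497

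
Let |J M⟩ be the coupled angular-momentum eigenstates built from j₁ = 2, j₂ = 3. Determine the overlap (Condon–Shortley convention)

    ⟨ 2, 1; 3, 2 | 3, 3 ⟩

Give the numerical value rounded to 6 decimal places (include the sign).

−√(5/12) ≈ -0.645497

triangle: 2!*2!*4!/9! = 96/362880
(j±m)!: 3!*1!*5!*1!*6!*0! = 518400
prefactor² = (2J+1)*Δ*N² = 960
  k=1: −1/(1!*1!*0!*4!*2!*0!) = -1/48
Σ = -1/48  ⇒  CG² = 960*(-1/48)² = 5/12
CG = −√(5/12) = -0.645497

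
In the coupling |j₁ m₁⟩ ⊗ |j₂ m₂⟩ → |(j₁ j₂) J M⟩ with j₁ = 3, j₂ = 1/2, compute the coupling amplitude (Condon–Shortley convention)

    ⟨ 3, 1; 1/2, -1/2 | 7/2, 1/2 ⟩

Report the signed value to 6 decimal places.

j₁+j₂−J=0  J+j₁−j₂=6  J−j₁+j₂=1  j₁+j₂+J+1=8
(j₁±m₁, j₂±m₂, J±M) = (4,2,0,1,4,3)
P² = 6912/7
sum k=0..0:
  [0] +1/48 = 1/48
S = 1/48
C² = P²·S² = 3/7 ; C = +0.654654

+√(3/7) = +0.654654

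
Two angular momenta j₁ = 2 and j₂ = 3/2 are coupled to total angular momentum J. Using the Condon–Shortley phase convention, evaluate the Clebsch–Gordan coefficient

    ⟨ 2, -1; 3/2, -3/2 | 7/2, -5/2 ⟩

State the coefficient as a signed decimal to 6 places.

√[8·0!4!3!/8! · 1!3!0!3!1!6!] = √(5184/7)
  +(−1)^0/∏(0,0,3,0,1,3)! = 1/36  (running 1/36)
⟨..|..⟩ = √(5184/7)·(1/36) = +0.755929

+√(4/7) ≈ +0.755929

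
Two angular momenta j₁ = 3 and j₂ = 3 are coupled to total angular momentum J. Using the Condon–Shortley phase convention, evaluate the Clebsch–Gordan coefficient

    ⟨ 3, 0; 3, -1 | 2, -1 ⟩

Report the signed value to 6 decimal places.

j₁+j₂−J=4  J+j₁−j₂=2  J−j₁+j₂=2  j₁+j₂+J+1=9
(j₁±m₁, j₂±m₂, J±M) = (3,3,2,4,1,3)
P² = 96/7
sum k=1..2:
  [1] −1/12 = -1/12
  [2] +1/8 = 1/8
S = 1/24
C² = P²·S² = 1/42 ; C = +0.154303

+0.154303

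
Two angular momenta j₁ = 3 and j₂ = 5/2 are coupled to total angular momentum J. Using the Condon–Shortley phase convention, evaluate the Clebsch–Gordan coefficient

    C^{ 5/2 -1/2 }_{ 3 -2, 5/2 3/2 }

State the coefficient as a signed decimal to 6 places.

√[6·3!3!2!/9! · 1!5!4!1!2!3!] = √(288/7)
  +(−1)^2/∏(2,1,3,2,0,0)! = 1/24  (running 1/24)
  +(−1)^3/∏(3,0,2,1,1,1)! = -1/12  (running -1/24)
⟨..|..⟩ = √(288/7)·(-1/24) = -0.267261

−√(1/14) = -0.267261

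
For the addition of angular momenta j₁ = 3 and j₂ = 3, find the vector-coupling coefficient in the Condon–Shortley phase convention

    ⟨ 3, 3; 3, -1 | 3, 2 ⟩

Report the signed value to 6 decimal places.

j₁+j₂−J=3  J+j₁−j₂=3  J−j₁+j₂=3  j₁+j₂+J+1=10
(j₁±m₁, j₂±m₂, J±M) = (6,0,2,4,5,1)
P² = 1728
sum k=0..0:
  [0] +1/72 = 1/72
S = 1/72
C² = P²·S² = 1/3 ; C = +0.577350

+0.577350  (= +√(1/3))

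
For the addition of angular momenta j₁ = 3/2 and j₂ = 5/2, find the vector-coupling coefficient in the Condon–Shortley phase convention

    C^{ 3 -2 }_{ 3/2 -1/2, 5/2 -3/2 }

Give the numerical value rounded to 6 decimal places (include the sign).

+0.288675

j₁+j₂−J=1  J+j₁−j₂=2  J−j₁+j₂=4  j₁+j₂+J+1=8
(j₁±m₁, j₂±m₂, J±M) = (1,2,1,4,1,5)
P² = 48
sum k=0..1:
  [0] +1/12 = 1/12
  [1] −1/24 = -1/24
S = 1/24
C² = P²·S² = 1/12 ; C = +0.288675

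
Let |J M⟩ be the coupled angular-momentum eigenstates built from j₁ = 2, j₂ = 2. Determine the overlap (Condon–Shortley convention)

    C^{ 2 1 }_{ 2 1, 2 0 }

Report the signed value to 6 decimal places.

triangle: 2!×2!×2!/7! = 8/5040
(j±m)!: 3!×1!×2!×2!×3!×1! = 144
prefactor² = (2J+1)×Δ×N² = 8/7
  k=0: +1/(0!×2!×1!×2!×1!×0!) = 1/4
  k=1: −1/(1!×1!×0!×1!×2!×1!) = -1/2
Σ = -1/4  ⇒  CG² = 8/7×(-1/4)² = 1/14
CG = −√(1/14) = -0.267261

-0.267261  (= −√(1/14))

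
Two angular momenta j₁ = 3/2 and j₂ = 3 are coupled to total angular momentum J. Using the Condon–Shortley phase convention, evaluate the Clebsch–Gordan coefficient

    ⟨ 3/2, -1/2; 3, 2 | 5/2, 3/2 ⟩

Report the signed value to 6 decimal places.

+0.267261  (= +√(1/14))

√[6·2!1!4!/8! · 1!2!5!1!4!1!] = √(288/7)
  +(−1)^1/∏(1,1,1,4,0,0)! = -1/24  (running -1/24)
  +(−1)^2/∏(2,0,0,3,1,1)! = 1/12  (running 1/24)
⟨..|..⟩ = √(288/7)·(1/24) = +0.267261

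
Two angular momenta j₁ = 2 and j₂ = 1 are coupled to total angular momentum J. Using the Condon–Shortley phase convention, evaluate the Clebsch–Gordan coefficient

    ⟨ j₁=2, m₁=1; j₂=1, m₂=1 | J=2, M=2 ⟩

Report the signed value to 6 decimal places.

−√(1/3) ≈ -0.577350

triangle: 1!·3!·1!/6! = 6/720
(j±m)!: 3!·1!·2!·0!·4!·0! = 288
prefactor² = (2J+1)·Δ·N² = 12
  k=1: −1/(1!·0!·0!·1!·3!·0!) = -1/6
Σ = -1/6  ⇒  CG² = 12·(-1/6)² = 1/3
CG = −√(1/3) = -0.577350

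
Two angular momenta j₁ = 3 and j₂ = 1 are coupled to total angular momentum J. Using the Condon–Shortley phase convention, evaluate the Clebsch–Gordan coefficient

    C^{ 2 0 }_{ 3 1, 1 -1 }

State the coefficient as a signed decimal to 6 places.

+√(2/7) = +0.534522

√[5·2!4!0!/7! · 4!2!0!2!2!2!] = √(128/7)
  +(−1)^0/∏(0,2,2,0,2,0)! = 1/8  (running 1/8)
⟨..|..⟩ = √(128/7)·(1/8) = +0.534522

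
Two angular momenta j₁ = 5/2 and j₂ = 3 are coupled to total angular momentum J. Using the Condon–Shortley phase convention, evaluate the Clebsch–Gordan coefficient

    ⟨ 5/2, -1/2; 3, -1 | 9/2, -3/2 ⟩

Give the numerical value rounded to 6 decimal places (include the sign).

triangle: 1!×4!×5!/11! = 2880/39916800
(j±m)!: 2!×3!×2!×4!×3!×6! = 2488320
prefactor² = (2J+1)×Δ×N² = 138240/77
  k=0: +1/(0!×1!×3!×2!×1!×3!) = 1/72
  k=1: −1/(1!×0!×2!×1!×2!×4!) = -1/96
Σ = 1/288  ⇒  CG² = 138240/77×1/288² = 5/231
CG = +√(5/231) = +0.147122

+√(5/231) = +0.147122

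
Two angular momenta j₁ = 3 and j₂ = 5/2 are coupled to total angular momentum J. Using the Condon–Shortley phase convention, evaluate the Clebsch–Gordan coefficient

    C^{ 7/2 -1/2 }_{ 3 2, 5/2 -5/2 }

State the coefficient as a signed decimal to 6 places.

√[8·2!4!3!/10! · 5!1!0!5!3!4!] = √(9216/7)
  +(−1)^0/∏(0,2,1,0,3,3)! = 1/72  (running 1/72)
⟨..|..⟩ = √(9216/7)·(1/72) = +0.503953

+0.503953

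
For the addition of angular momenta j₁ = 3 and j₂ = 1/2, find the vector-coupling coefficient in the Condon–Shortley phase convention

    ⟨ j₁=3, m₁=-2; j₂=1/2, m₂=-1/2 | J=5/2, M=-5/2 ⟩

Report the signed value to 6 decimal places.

j₁+j₂−J=1  J+j₁−j₂=5  J−j₁+j₂=0  j₁+j₂+J+1=7
(j₁±m₁, j₂±m₂, J±M) = (1,5,0,1,0,5)
P² = 14400/7
sum k=0..0:
  [0] +1/120 = 1/120
S = 1/120
C² = P²·S² = 1/7 ; C = +0.377964

+√(1/7) = +0.377964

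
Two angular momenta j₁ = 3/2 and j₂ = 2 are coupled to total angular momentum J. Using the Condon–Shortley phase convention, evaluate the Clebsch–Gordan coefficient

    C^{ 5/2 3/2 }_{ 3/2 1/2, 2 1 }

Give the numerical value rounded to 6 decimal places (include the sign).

-0.169031  (= −√(1/35))

√[6·1!2!3!/7! · 2!1!3!1!4!1!] = √(144/35)
  +(−1)^0/∏(0,1,1,3,1,0)! = 1/6  (running 1/6)
  +(−1)^1/∏(1,0,0,2,2,1)! = -1/4  (running -1/12)
⟨..|..⟩ = √(144/35)·(-1/12) = -0.169031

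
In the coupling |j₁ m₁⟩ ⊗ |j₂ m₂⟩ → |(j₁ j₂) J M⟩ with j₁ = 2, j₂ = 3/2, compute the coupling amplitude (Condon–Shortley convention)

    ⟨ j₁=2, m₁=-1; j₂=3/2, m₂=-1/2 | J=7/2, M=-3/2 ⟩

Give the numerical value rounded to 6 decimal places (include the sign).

+√(4/7) = +0.755929

j₁+j₂−J=0  J+j₁−j₂=4  J−j₁+j₂=3  j₁+j₂+J+1=8
(j₁±m₁, j₂±m₂, J±M) = (1,3,1,2,2,5)
P² = 576/7
sum k=0..0:
  [0] +1/12 = 1/12
S = 1/12
C² = P²·S² = 4/7 ; C = +0.755929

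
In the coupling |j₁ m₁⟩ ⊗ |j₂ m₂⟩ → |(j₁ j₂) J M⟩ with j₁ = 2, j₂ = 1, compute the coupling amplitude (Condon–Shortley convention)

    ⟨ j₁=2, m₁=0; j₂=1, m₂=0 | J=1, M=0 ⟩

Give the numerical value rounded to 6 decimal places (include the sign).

-0.632456  (= −√(2/5))

j₁+j₂−J=2  J+j₁−j₂=2  J−j₁+j₂=0  j₁+j₂+J+1=5
(j₁±m₁, j₂±m₂, J±M) = (2,2,1,1,1,1)
P² = 2/5
sum k=1..1:
  [1] −1/1 = -1
S = -1
C² = P²·S² = 2/5 ; C = -0.632456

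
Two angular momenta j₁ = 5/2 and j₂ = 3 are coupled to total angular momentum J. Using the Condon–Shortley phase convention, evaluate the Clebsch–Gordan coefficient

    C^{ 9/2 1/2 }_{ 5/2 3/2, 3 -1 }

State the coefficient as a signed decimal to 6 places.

+√(35/99) = +0.594588

j₁+j₂−J=1  J+j₁−j₂=4  J−j₁+j₂=5  j₁+j₂+J+1=11
(j₁±m₁, j₂±m₂, J±M) = (4,1,2,4,5,4)
P² = 184320/77
sum k=0..1:
  [0] +1/72 = 1/72
  [1] −1/576 = -1/576
S = 7/576
C² = P²·S² = 35/99 ; C = +0.594588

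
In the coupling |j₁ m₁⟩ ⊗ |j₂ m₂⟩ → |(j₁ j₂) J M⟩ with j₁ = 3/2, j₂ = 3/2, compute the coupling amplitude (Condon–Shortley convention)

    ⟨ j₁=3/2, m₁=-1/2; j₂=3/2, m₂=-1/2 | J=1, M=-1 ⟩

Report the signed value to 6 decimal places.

triangle: 2!*1!*1!/5! = 2/120
(j±m)!: 1!*2!*1!*2!*0!*2! = 8
prefactor² = (2J+1)*Δ*N² = 2/5
  k=1: −1/(1!*1!*1!*0!*0!*1!) = -1
Σ = -1  ⇒  CG² = 2/5*(-1)² = 2/5
CG = −√(2/5) = -0.632456

−√(2/5) = -0.632456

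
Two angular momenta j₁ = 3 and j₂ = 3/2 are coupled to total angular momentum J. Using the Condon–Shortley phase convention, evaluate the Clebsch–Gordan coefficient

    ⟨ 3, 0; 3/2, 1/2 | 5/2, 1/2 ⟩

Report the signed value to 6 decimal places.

-0.414039

triangle: 2!*4!*1!/8! = 48/40320
(j±m)!: 3!*3!*2!*1!*3!*2! = 864
prefactor² = (2J+1)*Δ*N² = 216/35
  k=1: −1/(1!*1!*2!*1!*2!*0!) = -1/4
  k=2: +1/(2!*0!*1!*0!*3!*1!) = 1/12
Σ = -1/6  ⇒  CG² = 216/35*(-1/6)² = 6/35
CG = −√(6/35) = -0.414039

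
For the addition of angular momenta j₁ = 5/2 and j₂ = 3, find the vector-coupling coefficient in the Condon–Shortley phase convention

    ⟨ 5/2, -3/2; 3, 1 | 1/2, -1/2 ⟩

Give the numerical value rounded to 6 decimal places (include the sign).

j₁+j₂−J=5  J+j₁−j₂=0  J−j₁+j₂=1  j₁+j₂+J+1=7
(j₁±m₁, j₂±m₂, J±M) = (1,4,4,2,0,1)
P² = 384/7
sum k=4..4:
  [4] +1/24 = 1/24
S = 1/24
C² = P²·S² = 2/21 ; C = +0.308607

+√(2/21) ≈ +0.308607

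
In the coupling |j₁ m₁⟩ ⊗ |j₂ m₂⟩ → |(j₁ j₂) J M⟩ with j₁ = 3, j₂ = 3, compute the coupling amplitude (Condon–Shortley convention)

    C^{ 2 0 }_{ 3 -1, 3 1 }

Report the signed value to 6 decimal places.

−√(3/28) = -0.327327

triangle: 4!·2!·2!/9! = 96/362880
(j±m)!: 2!·4!·4!·2!·2!·2! = 9216
prefactor² = (2J+1)·Δ·N² = 256/21
  k=2: +1/(2!·2!·2!·2!·0!·0!) = 1/16
  k=3: −1/(3!·1!·1!·1!·1!·1!) = -1/6
  k=4: +1/(4!·0!·0!·0!·2!·2!) = 1/96
Σ = -3/32  ⇒  CG² = 256/21·(-3/32)² = 3/28
CG = −√(3/28) = -0.327327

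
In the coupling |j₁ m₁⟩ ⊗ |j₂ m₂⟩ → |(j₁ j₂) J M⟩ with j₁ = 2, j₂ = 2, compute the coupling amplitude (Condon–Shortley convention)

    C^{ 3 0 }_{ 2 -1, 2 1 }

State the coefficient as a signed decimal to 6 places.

-0.632456  (= −√(2/5))

triangle: 1!·3!·3!/8! = 36/40320
(j±m)!: 1!·3!·3!·1!·3!·3! = 1296
prefactor² = (2J+1)·Δ·N² = 81/10
  k=0: +1/(0!·1!·3!·3!·0!·0!) = 1/36
  k=1: −1/(1!·0!·2!·2!·1!·1!) = -1/4
Σ = -2/9  ⇒  CG² = 81/10·(-2/9)² = 2/5
CG = −√(2/5) = -0.632456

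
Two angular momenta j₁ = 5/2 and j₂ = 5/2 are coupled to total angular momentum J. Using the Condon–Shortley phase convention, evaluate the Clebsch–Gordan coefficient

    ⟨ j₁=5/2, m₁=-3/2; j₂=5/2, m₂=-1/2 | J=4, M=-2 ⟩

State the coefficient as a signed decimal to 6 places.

-0.422577

triangle: 1!×4!×4!/10! = 576/3628800
(j±m)!: 1!×4!×2!×3!×2!×6! = 414720
prefactor² = (2J+1)×Δ×N² = 20736/35
  k=0: +1/(0!×1!×4!×2!×0!×2!) = 1/96
  k=1: −1/(1!×0!×3!×1!×1!×3!) = -1/36
Σ = -5/288  ⇒  CG² = 20736/35×(-5/288)² = 5/28
CG = −√(5/28) = -0.422577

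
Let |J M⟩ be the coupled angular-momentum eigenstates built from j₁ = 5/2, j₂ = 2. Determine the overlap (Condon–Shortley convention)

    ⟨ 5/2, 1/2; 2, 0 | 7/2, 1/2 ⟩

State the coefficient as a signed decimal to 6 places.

√[8·1!4!3!/9! · 3!2!2!2!4!3!] = √(768/35)
  +(−1)^0/∏(0,1,2,2,2,1)! = 1/8  (running 1/8)
  +(−1)^1/∏(1,0,1,1,3,2)! = -1/12  (running 1/24)
⟨..|..⟩ = √(768/35)·(1/24) = +0.195180

+√(4/105) ≈ +0.195180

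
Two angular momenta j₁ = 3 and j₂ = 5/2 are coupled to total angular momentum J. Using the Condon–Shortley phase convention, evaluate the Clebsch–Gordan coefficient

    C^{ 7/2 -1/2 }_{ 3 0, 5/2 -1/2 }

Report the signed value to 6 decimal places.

−√(4/21) = -0.436436

j₁+j₂−J=2  J+j₁−j₂=4  J−j₁+j₂=3  j₁+j₂+J+1=10
(j₁±m₁, j₂±m₂, J±M) = (3,3,2,3,3,4)
P² = 6912/175
sum k=0..2:
  [0] +1/24 = 1/24
  [1] −1/8 = -1/8
  [2] +1/72 = 1/72
S = -5/72
C² = P²·S² = 4/21 ; C = -0.436436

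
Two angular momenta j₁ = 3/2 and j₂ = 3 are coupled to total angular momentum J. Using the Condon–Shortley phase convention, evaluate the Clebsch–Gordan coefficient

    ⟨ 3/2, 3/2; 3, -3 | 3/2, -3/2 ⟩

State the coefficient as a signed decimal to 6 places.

+√(4/7) = +0.755929

j₁+j₂−J=3  J+j₁−j₂=0  J−j₁+j₂=3  j₁+j₂+J+1=7
(j₁±m₁, j₂±m₂, J±M) = (3,0,0,6,0,3)
P² = 5184/7
sum k=0..0:
  [0] +1/36 = 1/36
S = 1/36
C² = P²·S² = 4/7 ; C = +0.755929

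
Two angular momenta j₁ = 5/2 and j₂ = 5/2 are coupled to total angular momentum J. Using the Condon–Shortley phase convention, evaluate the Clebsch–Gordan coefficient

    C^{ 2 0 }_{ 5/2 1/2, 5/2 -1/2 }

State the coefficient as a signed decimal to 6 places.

-0.436436  (= −√(4/21))

√[5·3!2!2!/8! · 3!2!2!3!2!2!] = √(12/7)
  +(−1)^0/∏(0,3,2,2,0,0)! = 1/24  (running 1/24)
  +(−1)^1/∏(1,2,1,1,1,1)! = -1/2  (running -11/24)
  +(−1)^2/∏(2,1,0,0,2,2)! = 1/8  (running -1/3)
⟨..|..⟩ = √(12/7)·(-1/3) = -0.436436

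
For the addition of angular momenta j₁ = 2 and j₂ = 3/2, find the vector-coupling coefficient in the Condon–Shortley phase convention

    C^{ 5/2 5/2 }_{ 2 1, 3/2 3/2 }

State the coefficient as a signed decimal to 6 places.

-0.654654

triangle: 1!×3!×2!/7! = 12/5040
(j±m)!: 3!×1!×3!×0!×5!×0! = 4320
prefactor² = (2J+1)×Δ×N² = 432/7
  k=1: −1/(1!×0!×0!×2!×3!×0!) = -1/12
Σ = -1/12  ⇒  CG² = 432/7×(-1/12)² = 3/7
CG = −√(3/7) = -0.654654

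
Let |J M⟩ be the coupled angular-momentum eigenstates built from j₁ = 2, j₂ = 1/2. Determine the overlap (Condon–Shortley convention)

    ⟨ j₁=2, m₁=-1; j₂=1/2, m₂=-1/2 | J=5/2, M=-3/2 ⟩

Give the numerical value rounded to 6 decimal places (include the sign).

+√(4/5) = +0.894427

j₁+j₂−J=0  J+j₁−j₂=4  J−j₁+j₂=1  j₁+j₂+J+1=6
(j₁±m₁, j₂±m₂, J±M) = (1,3,0,1,1,4)
P² = 144/5
sum k=0..0:
  [0] +1/6 = 1/6
S = 1/6
C² = P²·S² = 4/5 ; C = +0.894427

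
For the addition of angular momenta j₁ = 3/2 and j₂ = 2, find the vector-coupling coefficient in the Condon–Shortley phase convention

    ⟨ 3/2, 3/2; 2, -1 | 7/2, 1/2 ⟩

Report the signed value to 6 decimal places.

+0.338062  (= +√(4/35))

j₁+j₂−J=0  J+j₁−j₂=3  J−j₁+j₂=4  j₁+j₂+J+1=8
(j₁±m₁, j₂±m₂, J±M) = (3,0,1,3,4,3)
P² = 5184/35
sum k=0..0:
  [0] +1/36 = 1/36
S = 1/36
C² = P²·S² = 4/35 ; C = +0.338062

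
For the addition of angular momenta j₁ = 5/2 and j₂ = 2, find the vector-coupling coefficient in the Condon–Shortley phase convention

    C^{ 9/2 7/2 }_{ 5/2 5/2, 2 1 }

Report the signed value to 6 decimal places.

j₁+j₂−J=0  J+j₁−j₂=5  J−j₁+j₂=4  j₁+j₂+J+1=10
(j₁±m₁, j₂±m₂, J±M) = (5,0,3,1,8,1)
P² = 230400
sum k=0..0:
  [0] +1/720 = 1/720
S = 1/720
C² = P²·S² = 4/9 ; C = +0.666667

+√(4/9) ≈ +0.666667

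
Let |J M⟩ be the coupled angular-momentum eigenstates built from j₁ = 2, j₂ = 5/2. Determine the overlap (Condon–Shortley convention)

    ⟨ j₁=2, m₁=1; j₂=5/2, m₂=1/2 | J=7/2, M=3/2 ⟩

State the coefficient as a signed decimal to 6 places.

√[8·1!3!4!/9! · 3!1!3!2!5!2!] = √(384/7)
  +(−1)^0/∏(0,1,1,3,2,1)! = 1/12  (running 1/12)
  +(−1)^1/∏(1,0,0,2,3,2)! = -1/24  (running 1/24)
⟨..|..⟩ = √(384/7)·(1/24) = +0.308607

+√(2/21) ≈ +0.308607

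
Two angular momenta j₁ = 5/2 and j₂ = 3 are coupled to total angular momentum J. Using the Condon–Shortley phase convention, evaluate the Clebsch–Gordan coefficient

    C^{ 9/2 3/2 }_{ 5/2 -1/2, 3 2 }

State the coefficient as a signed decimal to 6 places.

triangle: 1!·4!·5!/11! = 2880/39916800
(j±m)!: 2!·3!·5!·1!·6!·3! = 6220800
prefactor² = (2J+1)·Δ·N² = 345600/77
  k=0: +1/(0!·1!·3!·5!·1!·0!) = 1/720
  k=1: −1/(1!·0!·2!·4!·2!·1!) = -1/96
Σ = -13/1440  ⇒  CG² = 345600/77·(-13/1440)² = 169/462
CG = −√(169/462) = -0.604815

−√(169/462) = -0.604815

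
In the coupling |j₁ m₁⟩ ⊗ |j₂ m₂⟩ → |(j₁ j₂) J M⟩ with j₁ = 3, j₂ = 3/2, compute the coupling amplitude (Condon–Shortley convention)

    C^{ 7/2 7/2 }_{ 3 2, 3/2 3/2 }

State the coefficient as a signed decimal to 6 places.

triangle: 1!·5!·2!/9! = 240/362880
(j±m)!: 5!·1!·3!·0!·7!·0! = 3628800
prefactor² = (2J+1)·Δ·N² = 19200
  k=1: −1/(1!·0!·0!·2!·5!·0!) = -1/240
Σ = -1/240  ⇒  CG² = 19200·(-1/240)² = 1/3
CG = −√(1/3) = -0.577350

−√(1/3) ≈ -0.577350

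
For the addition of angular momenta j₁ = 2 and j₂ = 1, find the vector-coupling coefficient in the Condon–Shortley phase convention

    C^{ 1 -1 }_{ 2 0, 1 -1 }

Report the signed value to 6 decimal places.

triangle: 2!·2!·0!/5! = 4/120
(j±m)!: 2!·2!·0!·2!·0!·2! = 16
prefactor² = (2J+1)·Δ·N² = 8/5
  k=0: +1/(0!·2!·2!·0!·0!·0!) = 1/4
Σ = 1/4  ⇒  CG² = 8/5·1/4² = 1/10
CG = +√(1/10) = +0.316228

+√(1/10) ≈ +0.316228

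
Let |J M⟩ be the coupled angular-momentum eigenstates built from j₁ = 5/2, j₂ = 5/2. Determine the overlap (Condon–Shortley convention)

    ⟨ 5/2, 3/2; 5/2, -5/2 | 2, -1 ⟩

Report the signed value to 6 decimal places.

√[5·3!2!2!/8! · 4!1!0!5!1!3!] = √(360/7)
  +(−1)^0/∏(0,3,1,0,1,2)! = 1/12  (running 1/12)
⟨..|..⟩ = √(360/7)·(1/12) = +0.597614

+0.597614  (= +√(5/14))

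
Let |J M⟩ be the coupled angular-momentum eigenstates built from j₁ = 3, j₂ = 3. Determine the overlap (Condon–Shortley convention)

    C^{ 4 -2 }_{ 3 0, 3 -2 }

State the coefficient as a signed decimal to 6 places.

+√(3/154) = +0.139573

j₁+j₂−J=2  J+j₁−j₂=4  J−j₁+j₂=4  j₁+j₂+J+1=11
(j₁±m₁, j₂±m₂, J±M) = (3,3,1,5,2,6)
P² = 124416/77
sum k=0..1:
  [0] +1/72 = 1/72
  [1] −1/96 = -1/96
S = 1/288
C² = P²·S² = 3/154 ; C = +0.139573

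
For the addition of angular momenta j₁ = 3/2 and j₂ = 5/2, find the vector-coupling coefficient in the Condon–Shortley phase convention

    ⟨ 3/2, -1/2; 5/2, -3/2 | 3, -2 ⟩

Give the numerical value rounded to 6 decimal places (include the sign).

+0.288675  (= +√(1/12))

√[7·1!2!4!/8! · 1!2!1!4!1!5!] = √(48)
  +(−1)^0/∏(0,1,2,1,0,3)! = 1/12  (running 1/12)
  +(−1)^1/∏(1,0,1,0,1,4)! = -1/24  (running 1/24)
⟨..|..⟩ = √(48)·(1/24) = +0.288675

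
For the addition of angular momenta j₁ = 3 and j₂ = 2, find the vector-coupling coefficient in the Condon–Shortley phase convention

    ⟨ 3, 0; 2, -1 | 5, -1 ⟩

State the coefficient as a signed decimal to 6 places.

j₁+j₂−J=0  J+j₁−j₂=6  J−j₁+j₂=4  j₁+j₂+J+1=11
(j₁±m₁, j₂±m₂, J±M) = (3,3,1,3,4,6)
P² = 124416/7
sum k=0..0:
  [0] +1/216 = 1/216
S = 1/216
C² = P²·S² = 8/21 ; C = +0.617213

+0.617213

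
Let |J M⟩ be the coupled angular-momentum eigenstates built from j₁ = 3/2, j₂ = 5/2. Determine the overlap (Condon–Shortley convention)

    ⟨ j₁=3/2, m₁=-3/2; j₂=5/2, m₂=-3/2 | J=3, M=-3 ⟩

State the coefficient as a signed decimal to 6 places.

triangle: 1!·2!·4!/8! = 48/40320
(j±m)!: 0!·3!·1!·4!·0!·6! = 103680
prefactor² = (2J+1)·Δ·N² = 864
  k=1: −1/(1!·0!·2!·0!·0!·4!) = -1/48
Σ = -1/48  ⇒  CG² = 864·(-1/48)² = 3/8
CG = −√(3/8) = -0.612372

-0.612372  (= −√(3/8))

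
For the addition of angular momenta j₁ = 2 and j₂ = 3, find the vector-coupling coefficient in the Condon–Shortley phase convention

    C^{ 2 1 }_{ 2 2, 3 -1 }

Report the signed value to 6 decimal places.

triangle: 3!*1!*3!/8! = 36/40320
(j±m)!: 4!*0!*2!*4!*3!*1! = 6912
prefactor² = (2J+1)*Δ*N² = 216/7
  k=0: +1/(0!*3!*0!*2!*1!*1!) = 1/12
Σ = 1/12  ⇒  CG² = 216/7*1/12² = 3/14
CG = +√(3/14) = +0.462910

+0.462910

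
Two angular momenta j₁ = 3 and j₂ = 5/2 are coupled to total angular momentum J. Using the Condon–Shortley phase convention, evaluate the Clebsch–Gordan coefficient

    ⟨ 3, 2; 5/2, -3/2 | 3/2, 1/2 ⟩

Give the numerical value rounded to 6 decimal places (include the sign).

√[4·4!2!1!/8! · 5!1!1!4!2!1!] = √(192/7)
  +(−1)^0/∏(0,4,1,1,1,0)! = 1/24  (running 1/24)
  +(−1)^1/∏(1,3,0,0,2,1)! = -1/12  (running -1/24)
⟨..|..⟩ = √(192/7)·(-1/24) = -0.218218

-0.218218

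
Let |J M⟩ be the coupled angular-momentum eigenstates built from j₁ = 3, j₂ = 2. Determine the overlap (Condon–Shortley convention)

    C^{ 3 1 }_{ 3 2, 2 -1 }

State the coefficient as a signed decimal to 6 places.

+0.500000  (= +√(1/4))

√[7·2!4!2!/9! · 5!1!1!3!4!2!] = √(64)
  +(−1)^0/∏(0,2,1,1,3,1)! = 1/12  (running 1/12)
  +(−1)^1/∏(1,1,0,0,4,2)! = -1/48  (running 1/16)
⟨..|..⟩ = √(64)·(1/16) = +0.500000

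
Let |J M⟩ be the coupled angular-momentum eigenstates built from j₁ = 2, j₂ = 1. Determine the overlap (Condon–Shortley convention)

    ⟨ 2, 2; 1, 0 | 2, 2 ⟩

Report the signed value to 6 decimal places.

√[5·1!3!1!/6! · 4!0!1!1!4!0!] = √(24)
  +(−1)^0/∏(0,1,0,1,3,0)! = 1/6  (running 1/6)
⟨..|..⟩ = √(24)·(1/6) = +0.816497

+0.816497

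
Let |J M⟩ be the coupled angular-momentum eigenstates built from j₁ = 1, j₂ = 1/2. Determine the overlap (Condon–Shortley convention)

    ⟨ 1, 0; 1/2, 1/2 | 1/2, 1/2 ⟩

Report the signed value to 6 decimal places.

√[2·1!1!0!/3! · 1!1!1!0!1!0!] = √(1/3)
  +(−1)^1/∏(1,0,0,0,1,0)! = -1  (running -1)
⟨..|..⟩ = √(1/3)·(-1) = -0.577350

−√(1/3) = -0.577350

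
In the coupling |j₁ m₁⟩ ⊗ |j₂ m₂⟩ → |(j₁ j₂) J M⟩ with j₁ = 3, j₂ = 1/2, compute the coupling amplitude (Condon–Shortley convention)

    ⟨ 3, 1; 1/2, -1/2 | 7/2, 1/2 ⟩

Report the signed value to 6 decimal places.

triangle: 0!*6!*1!/8! = 720/40320
(j±m)!: 4!*2!*0!*1!*4!*3! = 6912
prefactor² = (2J+1)*Δ*N² = 6912/7
  k=0: +1/(0!*0!*2!*0!*4!*1!) = 1/48
Σ = 1/48  ⇒  CG² = 6912/7*1/48² = 3/7
CG = +√(3/7) = +0.654654

+0.654654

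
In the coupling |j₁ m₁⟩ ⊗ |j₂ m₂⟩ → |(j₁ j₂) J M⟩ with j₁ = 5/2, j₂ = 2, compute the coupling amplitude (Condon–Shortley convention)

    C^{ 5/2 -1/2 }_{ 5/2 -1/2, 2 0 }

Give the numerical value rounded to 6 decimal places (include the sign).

-0.478091

√[6·2!3!2!/8! · 2!3!2!2!2!3!] = √(72/35)
  +(−1)^0/∏(0,2,3,2,0,0)! = 1/24  (running 1/24)
  +(−1)^1/∏(1,1,2,1,1,1)! = -1/2  (running -11/24)
  +(−1)^2/∏(2,0,1,0,2,2)! = 1/8  (running -1/3)
⟨..|..⟩ = √(72/35)·(-1/3) = -0.478091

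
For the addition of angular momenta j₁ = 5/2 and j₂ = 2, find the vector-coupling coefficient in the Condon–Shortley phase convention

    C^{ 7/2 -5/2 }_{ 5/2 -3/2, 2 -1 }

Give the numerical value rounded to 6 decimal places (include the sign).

-0.125988

√[8·1!4!3!/9! · 1!4!1!3!1!6!] = √(2304/7)
  +(−1)^0/∏(0,1,4,1,0,2)! = 1/48  (running 1/48)
  +(−1)^1/∏(1,0,3,0,1,3)! = -1/36  (running -1/144)
⟨..|..⟩ = √(2304/7)·(-1/144) = -0.125988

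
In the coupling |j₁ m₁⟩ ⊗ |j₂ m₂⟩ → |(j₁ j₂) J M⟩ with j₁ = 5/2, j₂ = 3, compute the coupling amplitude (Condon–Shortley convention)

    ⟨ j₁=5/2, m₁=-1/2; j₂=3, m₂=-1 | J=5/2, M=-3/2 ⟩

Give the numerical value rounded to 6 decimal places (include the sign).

√[6·3!2!3!/9! · 2!3!2!4!1!4!] = √(576/35)
  +(−1)^1/∏(1,2,2,1,0,2)! = -1/8  (running -1/8)
  +(−1)^2/∏(2,1,1,0,1,3)! = 1/12  (running -1/24)
⟨..|..⟩ = √(576/35)·(-1/24) = -0.169031

−√(1/35) = -0.169031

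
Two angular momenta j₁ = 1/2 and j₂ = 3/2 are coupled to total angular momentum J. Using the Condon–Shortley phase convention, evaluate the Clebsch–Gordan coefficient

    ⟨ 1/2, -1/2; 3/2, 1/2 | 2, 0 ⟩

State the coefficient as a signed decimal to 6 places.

+0.707107  (= +√(1/2))

triangle: 0!*1!*3!/5! = 6/120
(j±m)!: 0!*1!*2!*1!*2!*2! = 8
prefactor² = (2J+1)*Δ*N² = 2
  k=0: +1/(0!*0!*1!*2!*0!*1!) = 1/2
Σ = 1/2  ⇒  CG² = 2*1/2² = 1/2
CG = +√(1/2) = +0.707107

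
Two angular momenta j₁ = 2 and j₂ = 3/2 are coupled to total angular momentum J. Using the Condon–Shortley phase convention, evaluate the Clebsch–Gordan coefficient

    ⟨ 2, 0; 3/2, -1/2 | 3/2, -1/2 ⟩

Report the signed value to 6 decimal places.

-0.447214  (= −√(1/5))

j₁+j₂−J=2  J+j₁−j₂=2  J−j₁+j₂=1  j₁+j₂+J+1=6
(j₁±m₁, j₂±m₂, J±M) = (2,2,1,2,1,2)
P² = 16/45
sum k=0..1:
  [0] +1/4 = 1/4
  [1] −1/1 = -1
S = -3/4
C² = P²·S² = 1/5 ; C = -0.447214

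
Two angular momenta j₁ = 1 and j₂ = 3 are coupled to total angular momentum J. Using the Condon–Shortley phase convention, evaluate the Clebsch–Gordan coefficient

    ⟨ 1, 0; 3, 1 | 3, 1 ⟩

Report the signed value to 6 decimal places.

-0.288675

j₁+j₂−J=1  J+j₁−j₂=1  J−j₁+j₂=5  j₁+j₂+J+1=8
(j₁±m₁, j₂±m₂, J±M) = (1,1,4,2,4,2)
P² = 48
sum k=0..1:
  [0] +1/24 = 1/24
  [1] −1/12 = -1/12
S = -1/24
C² = P²·S² = 1/12 ; C = -0.288675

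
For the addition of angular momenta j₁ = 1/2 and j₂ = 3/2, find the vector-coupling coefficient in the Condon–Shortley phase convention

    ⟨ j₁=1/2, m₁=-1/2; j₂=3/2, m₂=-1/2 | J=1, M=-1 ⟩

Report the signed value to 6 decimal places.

j₁+j₂−J=1  J+j₁−j₂=0  J−j₁+j₂=2  j₁+j₂+J+1=4
(j₁±m₁, j₂±m₂, J±M) = (0,1,1,2,0,2)
P² = 1
sum k=1..1:
  [1] −1/2 = -1/2
S = -1/2
C² = P²·S² = 1/4 ; C = -0.500000

-0.500000  (= −√(1/4))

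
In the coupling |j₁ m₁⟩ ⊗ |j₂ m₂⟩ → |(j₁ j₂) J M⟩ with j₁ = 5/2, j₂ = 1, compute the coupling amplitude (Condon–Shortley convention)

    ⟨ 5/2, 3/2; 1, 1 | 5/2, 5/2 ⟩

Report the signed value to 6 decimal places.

j₁+j₂−J=1  J+j₁−j₂=4  J−j₁+j₂=1  j₁+j₂+J+1=7
(j₁±m₁, j₂±m₂, J±M) = (4,1,2,0,5,0)
P² = 1152/7
sum k=1..1:
  [1] −1/24 = -1/24
S = -1/24
C² = P²·S² = 2/7 ; C = -0.534522

-0.534522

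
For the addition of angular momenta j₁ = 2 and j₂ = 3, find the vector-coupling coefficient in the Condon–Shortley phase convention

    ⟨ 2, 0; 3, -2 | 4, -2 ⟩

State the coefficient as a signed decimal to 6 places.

√[9·1!3!5!/10! · 2!2!1!5!2!6!] = √(8640/7)
  +(−1)^0/∏(0,1,2,1,1,4)! = 1/48  (running 1/48)
  +(−1)^1/∏(1,0,1,0,2,5)! = -1/240  (running 1/60)
⟨..|..⟩ = √(8640/7)·(1/60) = +0.585540

+0.585540  (= +√(12/35))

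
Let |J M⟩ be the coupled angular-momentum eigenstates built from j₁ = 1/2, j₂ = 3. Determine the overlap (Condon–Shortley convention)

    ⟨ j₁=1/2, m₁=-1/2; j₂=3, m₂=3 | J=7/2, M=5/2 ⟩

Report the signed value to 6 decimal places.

triangle: 0!*1!*6!/8! = 720/40320
(j±m)!: 0!*1!*6!*0!*6!*1! = 518400
prefactor² = (2J+1)*Δ*N² = 518400/7
  k=0: +1/(0!*0!*1!*6!*0!*0!) = 1/720
Σ = 1/720  ⇒  CG² = 518400/7*1/720² = 1/7
CG = +√(1/7) = +0.377964

+√(1/7) = +0.377964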